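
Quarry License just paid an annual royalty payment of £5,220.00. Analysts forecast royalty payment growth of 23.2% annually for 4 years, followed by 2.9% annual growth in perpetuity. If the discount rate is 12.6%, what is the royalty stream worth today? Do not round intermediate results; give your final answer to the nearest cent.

D_1 = 6431.04000
D_2 = 7923.04128
D_3 = 9761.18686
D_4 = 12025.78221
Terminal value at year 4: TV = D_4×(1+g_2)/(r−g_2) = 12374.52989/0.097 = 127572.47311
P_0 = D_1/(1+r)^1 + D_2/(1+r)^2 + D_3/(1+r)^3 + D_4/(1+r)^4 + TV/(1+r)^4
    = 5711.40320 + 6249.06638 + 6837.34438 + 7481.00202 + 79360.32044 = 105639.13642

£105639.14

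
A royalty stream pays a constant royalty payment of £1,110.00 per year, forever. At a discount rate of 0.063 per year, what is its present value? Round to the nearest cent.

£17619.05

Level perpetuity: PV = C / r = £1,110.00 / 0.063 = £17,619.05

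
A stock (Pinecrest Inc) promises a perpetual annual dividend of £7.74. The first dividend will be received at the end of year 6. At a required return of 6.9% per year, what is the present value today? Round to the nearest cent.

Value at end of year 5: C / r = £7.74 / 0.069 = £112.1739
Discount to today: PV = £112.1739 / (1 + 0.069)^5 = £112.1739 / 1.396010 = £80.35

£80.35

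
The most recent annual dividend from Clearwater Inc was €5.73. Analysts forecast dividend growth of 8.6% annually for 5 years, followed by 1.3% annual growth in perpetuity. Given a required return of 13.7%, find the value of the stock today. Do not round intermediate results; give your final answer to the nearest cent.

D_1 = 6.22278
D_2 = 6.75794
D_3 = 7.33912
D_4 = 7.97029
D_5 = 8.65573
Terminal value at year 5: TV = D_5×(1+g_2)/(r−g_2) = 8.76826/0.124 = 70.71174
P_0 = D_1/(1+r)^1 + D_2/(1+r)^2 + D_3/(1+r)^3 + D_4/(1+r)^4 + D_5/(1+r)^5 + TV/(1+r)^5
    = 5.47298 + 5.22749 + 4.99301 + 4.76905 + 4.55514 + 37.21253 = 62.23020

€62.23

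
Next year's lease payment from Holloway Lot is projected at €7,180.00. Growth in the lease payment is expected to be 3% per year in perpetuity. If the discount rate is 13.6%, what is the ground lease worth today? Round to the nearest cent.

Growing perpetuity: P = D₁ / (r − g) = €7,180.0000 / (0.136 − 0.03) = €67,735.85

€67735.85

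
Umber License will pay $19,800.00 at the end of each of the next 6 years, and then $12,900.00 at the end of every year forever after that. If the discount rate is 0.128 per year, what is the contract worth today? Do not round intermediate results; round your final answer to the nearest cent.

PV of 6-year annuity: $19,800.00 × [1 − (1+0.128)^−6] / 0.128 = 79594.29808
Perpetuity value at year 6: $12,900.00 / 0.128 = 100781.25000
PV of perpetuity: 100781.25000 / (1+0.128)^6 = 48924.35883
Total PV = 79594.29808 + 48924.35883 = 128518.65691

$128518.66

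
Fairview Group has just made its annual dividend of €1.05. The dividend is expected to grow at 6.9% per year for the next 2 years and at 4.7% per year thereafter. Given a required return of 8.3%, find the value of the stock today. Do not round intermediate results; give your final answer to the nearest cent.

D_1 = 1.12245
D_2 = 1.19990
Terminal value at year 2: TV = D_2×(1+g_2)/(r−g_2) = 1.25629/0.036 = 34.89706
P_0 = D_1/(1+r)^1 + D_2/(1+r)^2 + TV/(1+r)^2
    = 1.03643 + 1.02303 + 29.75308 = 31.81254

€31.81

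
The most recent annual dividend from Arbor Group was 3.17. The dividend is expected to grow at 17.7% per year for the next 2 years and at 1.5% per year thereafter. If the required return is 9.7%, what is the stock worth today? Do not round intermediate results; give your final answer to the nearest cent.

D_1 = 3.73109
D_2 = 4.39149
Terminal value at year 2: TV = D_2×(1+g_2)/(r−g_2) = 4.45737/0.082 = 54.35811
P_0 = D_1/(1+r)^1 + D_2/(1+r)^2 + TV/(1+r)^2
    = 3.40118 + 3.64921 + 45.17011 = 52.22049

52.22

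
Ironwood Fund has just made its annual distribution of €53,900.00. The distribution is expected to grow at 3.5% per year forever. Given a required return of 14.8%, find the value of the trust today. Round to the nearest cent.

€493685.84

D₁ = D₀ × (1 + g) = €53,900.00 × 1.035 = €55,786.5000
Growing perpetuity: P = D₁ / (r − g) = €55,786.5000 / (0.148 − 0.035) = €493,685.84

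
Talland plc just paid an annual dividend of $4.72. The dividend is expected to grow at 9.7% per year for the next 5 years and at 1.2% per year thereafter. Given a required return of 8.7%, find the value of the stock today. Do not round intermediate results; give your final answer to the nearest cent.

D_1 = 5.17784
D_2 = 5.68009
D_3 = 6.23106
D_4 = 6.83547
D_5 = 7.49851
Terminal value at year 5: TV = D_5×(1+g_2)/(r−g_2) = 7.58849/0.075 = 101.17993
P_0 = D_1/(1+r)^1 + D_2/(1+r)^2 + D_3/(1+r)^3 + D_4/(1+r)^4 + D_5/(1+r)^5 + TV/(1+r)^5
    = 4.76342 + 4.80724 + 4.85147 + 4.89610 + 4.94114 + 66.67249 = 90.93187

$90.93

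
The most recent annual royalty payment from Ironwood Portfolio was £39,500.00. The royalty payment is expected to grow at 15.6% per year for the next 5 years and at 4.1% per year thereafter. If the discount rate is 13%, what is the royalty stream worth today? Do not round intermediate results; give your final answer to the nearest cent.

D_1 = 45662.00000
D_2 = 52785.27200
D_3 = 61019.77443
D_4 = 70538.85924
D_5 = 81542.92129
Terminal value at year 5: TV = D_5×(1+g_2)/(r−g_2) = 84886.18106/0.089 = 953777.31526
P_0 = D_1/(1+r)^1 + D_2/(1+r)^2 + D_3/(1+r)^3 + D_4/(1+r)^4 + D_5/(1+r)^5 + TV/(1+r)^5
    = 40408.84956 + 41338.61070 + 42289.76457 + 43262.80340 + 44258.23074 + 517672.11459 = 729230.37356

£729230.37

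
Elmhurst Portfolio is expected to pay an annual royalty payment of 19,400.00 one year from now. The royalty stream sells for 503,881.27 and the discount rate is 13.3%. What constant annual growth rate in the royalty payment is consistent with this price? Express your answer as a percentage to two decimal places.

9.45%

P = D₁/(r−g) ⇒ g = r − D₁/P = 0.133 − 19,400.00/503,881.27 = 0.094499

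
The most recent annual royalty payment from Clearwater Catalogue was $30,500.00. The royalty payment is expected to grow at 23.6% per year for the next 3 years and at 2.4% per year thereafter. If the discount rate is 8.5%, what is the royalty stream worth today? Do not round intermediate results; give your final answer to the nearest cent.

D_1 = 37698.00000
D_2 = 46594.72800
D_3 = 57591.08381
Terminal value at year 3: TV = D_3×(1+g_2)/(r−g_2) = 58973.26982/0.061 = 966774.91507
P_0 = D_1/(1+r)^1 + D_2/(1+r)^2 + D_3/(1+r)^3 + TV/(1+r)^3
    = 34744.70046 + 39580.13804 + 45088.52591 + 756895.91037 = 876309.27478

$876309.27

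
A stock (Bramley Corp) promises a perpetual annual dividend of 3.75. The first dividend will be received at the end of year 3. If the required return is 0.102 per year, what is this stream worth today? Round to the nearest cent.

30.27

Value at end of year 2: C / r = 3.75 / 0.102 = 36.7647
Discount to today: PV = 36.7647 / (1 + 0.102)^2 = 36.7647 / 1.214404 = 30.27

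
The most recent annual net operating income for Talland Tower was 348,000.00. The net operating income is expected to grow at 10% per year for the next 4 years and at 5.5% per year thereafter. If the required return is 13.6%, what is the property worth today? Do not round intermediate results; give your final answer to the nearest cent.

D_1 = 382800.00000
D_2 = 421080.00000
D_3 = 463188.00000
D_4 = 509506.80000
Terminal value at year 4: TV = D_4×(1+g_2)/(r−g_2) = 537529.67400/0.081 = 6636168.81481
P_0 = D_1/(1+r)^1 + D_2/(1+r)^2 + D_3/(1+r)^3 + D_4/(1+r)^4 + TV/(1+r)^4
    = 336971.83099 + 326293.14620 + 315952.87044 + 305940.27948 + 3984777.71417 = 5269935.84127

5269935.84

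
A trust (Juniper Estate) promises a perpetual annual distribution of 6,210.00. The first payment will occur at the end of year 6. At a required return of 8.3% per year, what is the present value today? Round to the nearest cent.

Value at end of year 5: C / r = 6,210.00 / 0.083 = 74,819.2771
Discount to today: PV = 74,819.2771 / (1 + 0.083)^5 = 74,819.2771 / 1.489849 = 50,219.37

50219.37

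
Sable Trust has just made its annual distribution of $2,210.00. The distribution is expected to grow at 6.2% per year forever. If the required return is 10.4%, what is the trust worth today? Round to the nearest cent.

D₁ = D₀ × (1 + g) = $2,210.00 × 1.062 = $2,347.0200
Growing perpetuity: P = D₁ / (r − g) = $2,347.0200 / (0.104 − 0.062) = $55,881.43

$55881.43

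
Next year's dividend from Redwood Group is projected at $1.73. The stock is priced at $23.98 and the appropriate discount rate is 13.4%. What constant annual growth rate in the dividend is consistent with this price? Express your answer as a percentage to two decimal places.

6.19%

P = D₁/(r−g) ⇒ g = r − D₁/P = 0.134 − $1.73/$23.98 = 0.061857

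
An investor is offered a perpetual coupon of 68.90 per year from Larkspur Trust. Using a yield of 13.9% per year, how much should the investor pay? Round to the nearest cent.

495.68

Level perpetuity: PV = C / r = 68.90 / 0.139 = 495.68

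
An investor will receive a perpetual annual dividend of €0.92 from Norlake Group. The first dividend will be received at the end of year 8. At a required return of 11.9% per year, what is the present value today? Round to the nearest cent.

Value at end of year 7: C / r = €0.92 / 0.119 = €7.7311
Discount to today: PV = €7.7311 / (1 + 0.119)^7 = €7.7311 / 2.196902 = €3.52

€3.52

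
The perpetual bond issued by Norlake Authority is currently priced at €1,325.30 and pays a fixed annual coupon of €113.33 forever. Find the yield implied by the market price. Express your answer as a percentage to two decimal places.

P = C/r ⇒ r = C/P = €113.33/€1,325.30 = 0.085513

8.55%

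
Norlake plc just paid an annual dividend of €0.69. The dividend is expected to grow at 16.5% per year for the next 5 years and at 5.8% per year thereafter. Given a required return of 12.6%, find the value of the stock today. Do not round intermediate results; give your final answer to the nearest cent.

€16.55

D_1 = 0.80385
D_2 = 0.93649
D_3 = 1.09101
D_4 = 1.27102
D_5 = 1.48074
Terminal value at year 5: TV = D_5×(1+g_2)/(r−g_2) = 1.56662/0.068 = 23.03857
P_0 = D_1/(1+r)^1 + D_2/(1+r)^2 + D_3/(1+r)^3 + D_4/(1+r)^4 + D_5/(1+r)^5 + TV/(1+r)^5
    = 0.71390 + 0.73863 + 0.76421 + 0.79068 + 0.81806 + 12.72810 = 16.55357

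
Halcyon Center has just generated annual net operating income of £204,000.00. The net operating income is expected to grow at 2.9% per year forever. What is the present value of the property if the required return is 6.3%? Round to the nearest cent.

D₁ = D₀ × (1 + g) = £204,000.00 × 1.029 = £209,916.0000
Growing perpetuity: P = D₁ / (r − g) = £209,916.0000 / (0.063 − 0.029) = £6,174,000.00

£6174000.00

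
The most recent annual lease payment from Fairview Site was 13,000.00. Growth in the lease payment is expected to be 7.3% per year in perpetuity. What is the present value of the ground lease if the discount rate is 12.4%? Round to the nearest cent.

273509.80

D₁ = D₀ × (1 + g) = 13,000.00 × 1.073 = 13,949.0000
Growing perpetuity: P = D₁ / (r − g) = 13,949.0000 / (0.124 − 0.073) = 273,509.80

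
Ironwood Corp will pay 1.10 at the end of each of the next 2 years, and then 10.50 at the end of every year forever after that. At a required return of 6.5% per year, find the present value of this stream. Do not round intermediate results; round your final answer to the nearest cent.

144.42

PV of 2-year annuity: 1.10 × [1 − (1+0.065)^−2] / 0.065 = 2.00269
Perpetuity value at year 2: 10.50 / 0.065 = 161.53846
PV of perpetuity: 161.53846 / (1+0.065)^2 = 142.42188
Total PV = 2.00269 + 142.42188 = 144.42457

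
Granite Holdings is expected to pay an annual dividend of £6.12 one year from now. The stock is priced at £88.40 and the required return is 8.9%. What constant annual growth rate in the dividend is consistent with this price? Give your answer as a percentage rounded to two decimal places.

P = D₁/(r−g) ⇒ g = r − D₁/P = 0.089 − £6.12/£88.40 = 0.019769

1.98%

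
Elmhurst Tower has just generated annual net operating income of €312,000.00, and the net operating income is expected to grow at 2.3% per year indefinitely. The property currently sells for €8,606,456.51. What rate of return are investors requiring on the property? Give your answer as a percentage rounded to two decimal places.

D₁ = €312,000.00 × 1.023 = €319,176.0000
P = D₁/(r − g) ⇒ r = D₁/P + g = €319,176.0000/€8,606,456.51 + 0.023 = 0.037086 + 0.023 = 0.060086

6.01%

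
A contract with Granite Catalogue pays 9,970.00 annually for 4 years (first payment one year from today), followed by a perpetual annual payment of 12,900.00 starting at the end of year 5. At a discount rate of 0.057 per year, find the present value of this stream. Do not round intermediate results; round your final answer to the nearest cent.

PV of 4-year annuity: 9,970.00 × [1 − (1+0.057)^−4] / 0.057 = 34785.75527
Perpetuity value at year 4: 12,900.00 / 0.057 = 226315.78947
PV of perpetuity: 226315.78947 / (1+0.057)^4 = 181307.13923
Total PV = 34785.75527 + 181307.13923 = 216092.89450

216092.89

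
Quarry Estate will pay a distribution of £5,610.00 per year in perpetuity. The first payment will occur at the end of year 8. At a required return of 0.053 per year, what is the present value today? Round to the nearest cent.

£73737.50

Value at end of year 7: C / r = £5,610.00 / 0.053 = £105,849.0566
Discount to today: PV = £105,849.0566 / (1 + 0.053)^7 = £105,849.0566 / 1.435485 = £73,737.50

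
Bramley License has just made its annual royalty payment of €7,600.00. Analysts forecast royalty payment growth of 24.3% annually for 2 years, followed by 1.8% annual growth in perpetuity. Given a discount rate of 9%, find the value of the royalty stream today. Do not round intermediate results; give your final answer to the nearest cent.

D_1 = 9446.80000
D_2 = 11742.37240
Terminal value at year 2: TV = D_2×(1+g_2)/(r−g_2) = 11953.73510/0.072 = 166024.09866
P_0 = D_1/(1+r)^1 + D_2/(1+r)^2 + TV/(1+r)^2
    = 8666.78899 + 9883.31992 + 139739.16224 = 158289.27115

€158289.27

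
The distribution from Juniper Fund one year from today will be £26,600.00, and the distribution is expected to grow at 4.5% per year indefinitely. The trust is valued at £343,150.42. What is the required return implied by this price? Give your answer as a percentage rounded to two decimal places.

P = D₁/(r − g) ⇒ r = D₁/P + g = £26,600.0000/£343,150.42 + 0.045 = 0.077517 + 0.045 = 0.122517

12.25%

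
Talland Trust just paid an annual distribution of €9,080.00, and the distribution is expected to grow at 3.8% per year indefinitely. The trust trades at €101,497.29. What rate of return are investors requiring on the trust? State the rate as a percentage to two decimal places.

D₁ = €9,080.00 × 1.038 = €9,425.0400
P = D₁/(r − g) ⇒ r = D₁/P + g = €9,425.0400/€101,497.29 + 0.038 = 0.092860 + 0.038 = 0.130860

13.09%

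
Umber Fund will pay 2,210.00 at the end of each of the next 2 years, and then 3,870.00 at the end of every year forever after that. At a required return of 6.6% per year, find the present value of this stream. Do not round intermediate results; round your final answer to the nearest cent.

PV of 2-year annuity: 2,210.00 × [1 − (1+0.066)^−2] / 0.066 = 4017.98380
Perpetuity value at year 2: 3,870.00 / 0.066 = 58636.36364
PV of perpetuity: 58636.36364 / (1+0.066)^2 = 51600.34675
Total PV = 4017.98380 + 51600.34675 = 55618.33056

55618.33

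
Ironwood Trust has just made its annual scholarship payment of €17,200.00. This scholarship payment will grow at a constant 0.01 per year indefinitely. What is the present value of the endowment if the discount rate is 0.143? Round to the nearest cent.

D₁ = D₀ × (1 + g) = €17,200.00 × 1.01 = €17,372.0000
Growing perpetuity: P = D₁ / (r − g) = €17,372.0000 / (0.143 − 0.01) = €130,616.54

€130616.54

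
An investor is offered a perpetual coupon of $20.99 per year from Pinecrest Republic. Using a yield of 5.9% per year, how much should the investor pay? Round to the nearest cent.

$355.76

Level perpetuity: PV = C / r = $20.99 / 0.059 = $355.76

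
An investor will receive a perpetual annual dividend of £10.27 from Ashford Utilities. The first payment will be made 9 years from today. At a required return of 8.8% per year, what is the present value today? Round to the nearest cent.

Value at end of year 8: C / r = £10.27 / 0.088 = £116.7045
Discount to today: PV = £116.7045 / (1 + 0.088)^8 = £116.7045 / 1.963501 = £59.44

£59.44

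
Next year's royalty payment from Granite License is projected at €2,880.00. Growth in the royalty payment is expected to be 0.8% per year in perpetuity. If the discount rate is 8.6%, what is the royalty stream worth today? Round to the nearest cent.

€36923.08

Growing perpetuity: P = D₁ / (r − g) = €2,880.0000 / (0.086 − 0.008) = €36,923.08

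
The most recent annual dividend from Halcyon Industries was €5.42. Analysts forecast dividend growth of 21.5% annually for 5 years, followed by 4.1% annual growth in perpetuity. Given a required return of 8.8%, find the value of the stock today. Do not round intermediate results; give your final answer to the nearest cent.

D_1 = 6.58530
D_2 = 8.00114
D_3 = 9.72138
D_4 = 11.81148
D_5 = 14.35095
Terminal value at year 5: TV = D_5×(1+g_2)/(r−g_2) = 14.93934/0.047 = 317.85829
P_0 = D_1/(1+r)^1 + D_2/(1+r)^2 + D_3/(1+r)^3 + D_4/(1+r)^4 + D_5/(1+r)^5 + TV/(1+r)^5
    = 6.05267 + 6.75918 + 7.54817 + 8.42925 + 9.41318 + 208.49184 = 246.69428

€246.69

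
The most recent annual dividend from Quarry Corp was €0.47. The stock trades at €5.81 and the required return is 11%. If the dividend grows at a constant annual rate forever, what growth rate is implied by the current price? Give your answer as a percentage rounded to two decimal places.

P = D₀(1+g)/(r−g) ⇒ P(r−g) = D₀(1+g) ⇒ g(P+D₀) = P·r − D₀
g = (P·r − D₀)/(P + D₀) = (€5.81×0.11 − €0.47) / (€5.81 + €0.47) = 0.026927

2.69%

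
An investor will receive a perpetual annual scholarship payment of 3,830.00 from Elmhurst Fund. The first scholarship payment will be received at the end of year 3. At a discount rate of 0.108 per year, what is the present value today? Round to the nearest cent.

28886.54

Value at end of year 2: C / r = 3,830.00 / 0.108 = 35,462.9630
Discount to today: PV = 35,462.9630 / (1 + 0.108)^2 = 35,462.9630 / 1.227664 = 28,886.54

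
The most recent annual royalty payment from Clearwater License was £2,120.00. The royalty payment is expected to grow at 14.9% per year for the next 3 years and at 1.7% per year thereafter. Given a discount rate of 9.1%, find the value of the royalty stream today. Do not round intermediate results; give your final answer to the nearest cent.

D_1 = 2435.88000
D_2 = 2798.82612
D_3 = 3215.85121
Terminal value at year 3: TV = D_3×(1+g_2)/(r−g_2) = 3270.52068/0.074 = 44196.22544
P_0 = D_1/(1+r)^1 + D_2/(1+r)^2 + D_3/(1+r)^3 + TV/(1+r)^3
    = 2232.70394 + 2351.39948 + 2476.40513 + 34033.83809 = 41094.34664

£41094.35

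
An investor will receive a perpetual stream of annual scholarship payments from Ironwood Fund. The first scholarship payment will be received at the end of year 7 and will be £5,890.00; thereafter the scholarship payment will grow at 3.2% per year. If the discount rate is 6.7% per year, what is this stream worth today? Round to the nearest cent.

Value at end of year 6: C₁ / (r − g) = £5,890.00 / (0.067 − 0.032) = £168,285.7143
Discount to today: PV = £168,285.7143 / (1 + 0.067)^6 = £168,285.7143 / 1.475661 = £114,040.93

£114040.93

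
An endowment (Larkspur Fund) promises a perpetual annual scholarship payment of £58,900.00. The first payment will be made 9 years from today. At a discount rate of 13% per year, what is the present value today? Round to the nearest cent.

£170429.35

Value at end of year 8: C / r = £58,900.00 / 0.13 = £453,076.9231
Discount to today: PV = £453,076.9231 / (1 + 0.13)^8 = £453,076.9231 / 2.658444 = £170,429.35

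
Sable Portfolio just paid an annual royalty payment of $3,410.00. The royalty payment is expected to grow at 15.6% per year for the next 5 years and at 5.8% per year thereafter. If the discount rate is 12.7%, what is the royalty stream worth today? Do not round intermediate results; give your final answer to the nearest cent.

$77781.34

D_1 = 3941.96000
D_2 = 4556.90576
D_3 = 5267.78306
D_4 = 6089.55722
D_5 = 7039.52814
Terminal value at year 5: TV = D_5×(1+g_2)/(r−g_2) = 7447.82077/0.069 = 107939.43150
P_0 = D_1/(1+r)^1 + D_2/(1+r)^2 + D_3/(1+r)^3 + D_4/(1+r)^4 + D_5/(1+r)^5 + TV/(1+r)^5
    = 3497.74623 + 3587.75035 + 3680.07045 + 3774.76614 + 3871.89855 + 59369.11105 = 77781.34277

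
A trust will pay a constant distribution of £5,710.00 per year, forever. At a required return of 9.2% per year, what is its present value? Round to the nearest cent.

Level perpetuity: PV = C / r = £5,710.00 / 0.092 = £62,065.22

£62065.22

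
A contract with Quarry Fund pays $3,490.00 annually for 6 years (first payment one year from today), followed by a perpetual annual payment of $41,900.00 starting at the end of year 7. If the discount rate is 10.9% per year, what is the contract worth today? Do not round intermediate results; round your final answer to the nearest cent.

PV of 6-year annuity: $3,490.00 × [1 − (1+0.109)^−6] / 0.109 = 14807.20804
Perpetuity value at year 6: $41,900.00 / 0.109 = 384403.66972
PV of perpetuity: 384403.66972 / (1+0.109)^6 = 206632.31824
Total PV = 14807.20804 + 206632.31824 = 221439.52627

$221439.53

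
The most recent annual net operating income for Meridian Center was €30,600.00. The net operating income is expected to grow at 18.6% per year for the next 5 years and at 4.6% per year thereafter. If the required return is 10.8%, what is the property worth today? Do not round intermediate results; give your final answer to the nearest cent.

€913924.11

D_1 = 36291.60000
D_2 = 43041.83760
D_3 = 51047.61939
D_4 = 60542.47660
D_5 = 71803.37725
Terminal value at year 5: TV = D_5×(1+g_2)/(r−g_2) = 75106.33260/0.062 = 1211392.46132
P_0 = D_1/(1+r)^1 + D_2/(1+r)^2 + D_3/(1+r)^3 + D_4/(1+r)^4 + D_5/(1+r)^5 + TV/(1+r)^5
    = 32754.15162 + 35059.94930 + 37528.06848 + 40169.93611 + 42997.78360 + 725414.22011 = 913924.10923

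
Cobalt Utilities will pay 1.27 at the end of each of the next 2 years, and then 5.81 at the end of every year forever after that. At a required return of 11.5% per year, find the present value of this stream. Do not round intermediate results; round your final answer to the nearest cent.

PV of 2-year annuity: 1.27 × [1 − (1+0.115)^−2] / 0.115 = 2.16055
Perpetuity value at year 2: 5.81 / 0.115 = 50.52174
PV of perpetuity: 50.52174 / (1+0.115)^2 = 40.63765
Total PV = 2.16055 + 40.63765 = 42.79820

42.80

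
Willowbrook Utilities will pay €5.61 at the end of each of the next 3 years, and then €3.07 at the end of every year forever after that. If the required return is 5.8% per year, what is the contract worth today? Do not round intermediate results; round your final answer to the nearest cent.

PV of 3-year annuity: €5.61 × [1 − (1+0.058)^−3] / 0.058 = 15.05126
Perpetuity value at year 3: €3.07 / 0.058 = 52.93103
PV of perpetuity: 52.93103 / (1+0.058)^3 = 44.69443
Total PV = 15.05126 + 44.69443 = 59.74569

€59.75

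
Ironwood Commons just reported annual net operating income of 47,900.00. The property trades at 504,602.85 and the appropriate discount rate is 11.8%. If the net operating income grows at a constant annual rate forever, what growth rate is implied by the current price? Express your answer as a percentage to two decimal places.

P = D₀(1+g)/(r−g) ⇒ P(r−g) = D₀(1+g) ⇒ g(P+D₀) = P·r − D₀
g = (P·r − D₀)/(P + D₀) = (504,602.85×0.118 − 47,900.00) / (504,602.85 + 47,900.00) = 0.021073

2.11%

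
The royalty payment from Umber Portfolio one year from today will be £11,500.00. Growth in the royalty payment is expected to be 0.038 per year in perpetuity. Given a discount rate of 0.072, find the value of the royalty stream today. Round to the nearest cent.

£338235.29

Growing perpetuity: P = D₁ / (r − g) = £11,500.0000 / (0.072 − 0.038) = £338,235.29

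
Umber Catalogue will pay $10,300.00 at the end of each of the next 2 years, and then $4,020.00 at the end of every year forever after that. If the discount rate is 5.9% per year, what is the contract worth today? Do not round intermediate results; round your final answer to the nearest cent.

PV of 2-year annuity: $10,300.00 × [1 − (1+0.059)^−2] / 0.059 = 18910.44075
Perpetuity value at year 2: $4,020.00 / 0.059 = 68135.59322
PV of perpetuity: 68135.59322 / (1+0.059)^2 = 60755.01343
Total PV = 18910.44075 + 60755.01343 = 79665.45418

$79665.45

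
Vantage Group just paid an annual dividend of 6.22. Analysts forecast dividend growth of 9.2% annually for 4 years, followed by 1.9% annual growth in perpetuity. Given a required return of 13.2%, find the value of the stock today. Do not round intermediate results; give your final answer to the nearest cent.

D_1 = 6.79224
D_2 = 7.41713
D_3 = 8.09950
D_4 = 8.84466
Terminal value at year 4: TV = D_4×(1+g_2)/(r−g_2) = 9.01270/0.113 = 79.75845
P_0 = D_1/(1+r)^1 + D_2/(1+r)^2 + D_3/(1+r)^3 + D_4/(1+r)^4 + TV/(1+r)^4
    = 6.00021 + 5.78819 + 5.58366 + 5.38636 + 48.57256 = 71.33098

71.33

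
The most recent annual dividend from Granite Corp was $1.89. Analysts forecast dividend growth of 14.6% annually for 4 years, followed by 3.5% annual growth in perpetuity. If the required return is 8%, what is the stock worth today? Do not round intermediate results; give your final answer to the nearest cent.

$63.90

D_1 = 2.16594
D_2 = 2.48217
D_3 = 2.84456
D_4 = 3.25987
Terminal value at year 4: TV = D_4×(1+g_2)/(r−g_2) = 3.37397/0.045 = 74.97701
P_0 = D_1/(1+r)^1 + D_2/(1+r)^2 + D_3/(1+r)^3 + D_4/(1+r)^4 + TV/(1+r)^4
    = 2.00550 + 2.12806 + 2.25811 + 2.39610 + 55.11034 = 63.89811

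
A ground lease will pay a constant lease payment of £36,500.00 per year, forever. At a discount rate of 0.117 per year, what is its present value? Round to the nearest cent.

£311965.81

Level perpetuity: PV = C / r = £36,500.00 / 0.117 = £311,965.81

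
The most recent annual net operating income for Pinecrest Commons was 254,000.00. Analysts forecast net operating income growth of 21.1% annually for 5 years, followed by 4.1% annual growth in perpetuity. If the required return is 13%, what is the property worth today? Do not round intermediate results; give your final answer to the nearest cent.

D_1 = 307594.00000
D_2 = 372496.33400
D_3 = 451093.06047
D_4 = 546273.69623
D_5 = 661537.44614
Terminal value at year 5: TV = D_5×(1+g_2)/(r−g_2) = 688660.48143/0.089 = 7737758.21833
P_0 = D_1/(1+r)^1 + D_2/(1+r)^2 + D_3/(1+r)^3 + D_4/(1+r)^4 + D_5/(1+r)^5 + TV/(1+r)^5
    = 272207.07965 + 291719.26854 + 312630.11876 + 335039.88834 + 359056.02193 + 4199745.15536 = 5770397.53258

5770397.53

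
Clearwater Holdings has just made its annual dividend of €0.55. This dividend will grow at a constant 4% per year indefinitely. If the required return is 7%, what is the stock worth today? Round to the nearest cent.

€19.07

D₁ = D₀ × (1 + g) = €0.55 × 1.04 = €0.5720
Growing perpetuity: P = D₁ / (r − g) = €0.5720 / (0.07 − 0.04) = €19.07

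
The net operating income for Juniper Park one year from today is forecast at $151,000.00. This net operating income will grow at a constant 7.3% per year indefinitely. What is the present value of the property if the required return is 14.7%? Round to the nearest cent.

Growing perpetuity: P = D₁ / (r − g) = $151,000.0000 / (0.147 − 0.073) = $2,040,540.54

$2040540.54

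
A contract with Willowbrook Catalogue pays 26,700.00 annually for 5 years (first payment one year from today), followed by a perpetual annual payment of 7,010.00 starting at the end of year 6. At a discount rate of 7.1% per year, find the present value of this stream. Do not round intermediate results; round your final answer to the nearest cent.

179249.58

PV of 5-year annuity: 26,700.00 × [1 − (1+0.071)^−5] / 0.071 = 109182.77220
Perpetuity value at year 5: 7,010.00 / 0.071 = 98732.39437
PV of perpetuity: 98732.39437 / (1+0.071)^5 = 70066.80511
Total PV = 109182.77220 + 70066.80511 = 179249.57731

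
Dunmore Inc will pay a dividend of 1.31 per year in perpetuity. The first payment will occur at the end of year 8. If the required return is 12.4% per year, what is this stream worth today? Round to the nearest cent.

Value at end of year 7: C / r = 1.31 / 0.124 = 10.5645
Discount to today: PV = 10.5645 / (1 + 0.124)^7 = 10.5645 / 2.266544 = 4.66

4.66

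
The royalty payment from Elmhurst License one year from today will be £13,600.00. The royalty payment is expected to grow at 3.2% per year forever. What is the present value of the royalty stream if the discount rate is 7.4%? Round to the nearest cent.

Growing perpetuity: P = D₁ / (r − g) = £13,600.0000 / (0.074 − 0.032) = £323,809.52

£323809.52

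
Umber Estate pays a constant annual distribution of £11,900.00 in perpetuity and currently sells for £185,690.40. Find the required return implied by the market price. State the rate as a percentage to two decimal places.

P = C/r ⇒ r = C/P = £11,900.00/£185,690.40 = 0.064085

6.41%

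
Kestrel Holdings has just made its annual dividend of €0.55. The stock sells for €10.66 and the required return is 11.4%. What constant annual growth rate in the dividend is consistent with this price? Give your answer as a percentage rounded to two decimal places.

5.93%

P = D₀(1+g)/(r−g) ⇒ P(r−g) = D₀(1+g) ⇒ g(P+D₀) = P·r − D₀
g = (P·r − D₀)/(P + D₀) = (€10.66×0.114 − €0.55) / (€10.66 + €0.55) = 0.059343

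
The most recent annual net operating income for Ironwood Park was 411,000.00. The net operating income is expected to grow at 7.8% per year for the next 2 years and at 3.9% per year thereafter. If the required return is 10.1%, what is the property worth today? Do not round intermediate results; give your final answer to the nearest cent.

7399228.27

D_1 = 443058.00000
D_2 = 477616.52400
Terminal value at year 2: TV = D_2×(1+g_2)/(r−g_2) = 496243.56844/0.062 = 8003928.52316
P_0 = D_1/(1+r)^1 + D_2/(1+r)^2 + TV/(1+r)^2
    = 402414.16894 + 394007.69674 + 6602806.40188 = 7399228.26756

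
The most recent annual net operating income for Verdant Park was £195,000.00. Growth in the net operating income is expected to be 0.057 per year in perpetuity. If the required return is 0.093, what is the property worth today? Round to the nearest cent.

D₁ = D₀ × (1 + g) = £195,000.00 × 1.057 = £206,115.0000
Growing perpetuity: P = D₁ / (r − g) = £206,115.0000 / (0.093 − 0.057) = £5,725,416.67

£5725416.67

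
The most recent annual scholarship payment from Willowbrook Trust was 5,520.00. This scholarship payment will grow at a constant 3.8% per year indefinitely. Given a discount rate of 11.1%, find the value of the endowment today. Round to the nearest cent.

D₁ = D₀ × (1 + g) = 5,520.00 × 1.038 = 5,729.7600
Growing perpetuity: P = D₁ / (r − g) = 5,729.7600 / (0.111 − 0.038) = 78,489.86

78489.86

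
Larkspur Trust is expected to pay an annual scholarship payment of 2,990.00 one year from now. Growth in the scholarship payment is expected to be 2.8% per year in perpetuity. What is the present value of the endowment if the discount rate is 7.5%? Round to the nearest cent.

63617.02

Growing perpetuity: P = D₁ / (r − g) = 2,990.0000 / (0.075 − 0.028) = 63,617.02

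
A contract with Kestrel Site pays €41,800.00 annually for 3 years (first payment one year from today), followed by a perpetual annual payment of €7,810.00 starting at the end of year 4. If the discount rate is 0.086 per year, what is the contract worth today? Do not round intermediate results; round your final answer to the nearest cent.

PV of 3-year annuity: €41,800.00 × [1 − (1+0.086)^−3] / 0.086 = 106566.98097
Perpetuity value at year 3: €7,810.00 / 0.086 = 90813.95349
PV of perpetuity: 90813.95349 / (1+0.086)^3 = 70902.75441
Total PV = 106566.98097 + 70902.75441 = 177469.73538

€177469.74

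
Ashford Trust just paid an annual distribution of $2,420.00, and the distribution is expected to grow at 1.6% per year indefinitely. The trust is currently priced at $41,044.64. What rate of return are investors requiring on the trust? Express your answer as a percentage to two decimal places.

7.59%

D₁ = $2,420.00 × 1.016 = $2,458.7200
P = D₁/(r − g) ⇒ r = D₁/P + g = $2,458.7200/$41,044.64 + 0.016 = 0.059904 + 0.016 = 0.075904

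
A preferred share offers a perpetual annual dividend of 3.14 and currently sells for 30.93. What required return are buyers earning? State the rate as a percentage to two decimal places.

P = C/r ⇒ r = C/P = 3.14/30.93 = 0.101520

10.15%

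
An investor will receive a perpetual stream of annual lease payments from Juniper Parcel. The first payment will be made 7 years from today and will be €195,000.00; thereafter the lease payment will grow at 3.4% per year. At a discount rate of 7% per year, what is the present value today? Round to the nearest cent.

€3609353.71

Value at end of year 6: C₁ / (r − g) = €195,000.00 / (0.07 − 0.034) = €5,416,666.6667
Discount to today: PV = €5,416,666.6667 / (1 + 0.07)^6 = €5,416,666.6667 / 1.500730 = €3,609,353.71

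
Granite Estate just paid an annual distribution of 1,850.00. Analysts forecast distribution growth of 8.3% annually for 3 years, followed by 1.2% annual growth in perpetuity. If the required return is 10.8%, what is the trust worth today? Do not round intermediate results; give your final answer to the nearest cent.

23514.85

D_1 = 2003.55000
D_2 = 2169.84465
D_3 = 2349.94176
Terminal value at year 3: TV = D_3×(1+g_2)/(r−g_2) = 2378.14106/0.096 = 24772.30268
P_0 = D_1/(1+r)^1 + D_2/(1+r)^2 + D_3/(1+r)^3 + TV/(1+r)^3
    = 1808.25812 + 1767.45807 + 1727.57861 + 18211.55780 = 23514.85260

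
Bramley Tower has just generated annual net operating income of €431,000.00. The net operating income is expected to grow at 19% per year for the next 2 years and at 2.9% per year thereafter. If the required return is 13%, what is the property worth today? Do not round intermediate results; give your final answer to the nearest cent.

€5801638.39

D_1 = 512890.00000
D_2 = 610339.10000
Terminal value at year 2: TV = D_2×(1+g_2)/(r−g_2) = 628038.93390/0.101 = 6218207.26634
P_0 = D_1/(1+r)^1 + D_2/(1+r)^2 + TV/(1+r)^2
    = 453884.95575 + 477985.04190 + 4869768.39716 = 5801638.39481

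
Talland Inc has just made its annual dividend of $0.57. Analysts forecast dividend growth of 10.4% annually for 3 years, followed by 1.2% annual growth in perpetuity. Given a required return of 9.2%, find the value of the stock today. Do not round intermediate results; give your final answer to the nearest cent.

$9.20

D_1 = 0.62928
D_2 = 0.69473
D_3 = 0.76698
Terminal value at year 3: TV = D_3×(1+g_2)/(r−g_2) = 0.77618/0.08 = 9.70225
P_0 = D_1/(1+r)^1 + D_2/(1+r)^2 + D_3/(1+r)^3 + TV/(1+r)^3
    = 0.57626 + 0.58260 + 0.58900 + 7.45083 = 9.19869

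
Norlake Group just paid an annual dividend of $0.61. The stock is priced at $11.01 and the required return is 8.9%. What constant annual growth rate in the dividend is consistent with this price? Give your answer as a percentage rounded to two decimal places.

P = D₀(1+g)/(r−g) ⇒ P(r−g) = D₀(1+g) ⇒ g(P+D₀) = P·r − D₀
g = (P·r − D₀)/(P + D₀) = ($11.01×0.089 − $0.61) / ($11.01 + $0.61) = 0.031832

3.18%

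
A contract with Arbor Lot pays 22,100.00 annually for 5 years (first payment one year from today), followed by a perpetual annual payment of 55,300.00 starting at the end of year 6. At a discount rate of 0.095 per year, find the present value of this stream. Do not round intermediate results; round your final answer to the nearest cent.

PV of 5-year annuity: 22,100.00 × [1 − (1+0.095)^−5] / 0.095 = 84857.56418
Perpetuity value at year 5: 55,300.00 / 0.095 = 582105.26316
PV of perpetuity: 582105.26316 / (1+0.095)^5 = 369769.36726
Total PV = 84857.56418 + 369769.36726 = 454626.93145

454626.93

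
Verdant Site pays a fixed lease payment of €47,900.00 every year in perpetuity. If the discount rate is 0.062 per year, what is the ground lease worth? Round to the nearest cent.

Level perpetuity: PV = C / r = €47,900.00 / 0.062 = €772,580.65

€772580.65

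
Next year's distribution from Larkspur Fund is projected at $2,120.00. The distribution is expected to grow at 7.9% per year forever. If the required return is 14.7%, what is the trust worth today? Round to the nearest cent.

Growing perpetuity: P = D₁ / (r − g) = $2,120.0000 / (0.147 − 0.079) = $31,176.47

$31176.47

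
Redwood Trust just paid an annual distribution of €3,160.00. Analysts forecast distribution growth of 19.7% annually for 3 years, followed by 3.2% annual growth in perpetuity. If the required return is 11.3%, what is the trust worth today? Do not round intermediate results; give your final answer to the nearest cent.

D_1 = 3782.52000
D_2 = 4527.67644
D_3 = 5419.62870
Terminal value at year 3: TV = D_3×(1+g_2)/(r−g_2) = 5593.05682/0.081 = 69050.08416
P_0 = D_1/(1+r)^1 + D_2/(1+r)^2 + D_3/(1+r)^3 + TV/(1+r)^3
    = 3398.49057 + 3654.98042 + 3930.82800 + 50081.66043 = 61065.95942

€61065.96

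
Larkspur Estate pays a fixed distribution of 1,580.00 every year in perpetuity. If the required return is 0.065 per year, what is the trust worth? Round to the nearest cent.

Level perpetuity: PV = C / r = 1,580.00 / 0.065 = 24,307.69

24307.69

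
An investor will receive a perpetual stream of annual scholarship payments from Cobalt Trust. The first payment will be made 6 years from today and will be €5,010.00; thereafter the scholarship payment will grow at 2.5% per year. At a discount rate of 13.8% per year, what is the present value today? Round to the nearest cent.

€23229.93

Value at end of year 5: C₁ / (r − g) = €5,010.00 / (0.138 − 0.025) = €44,336.2832
Discount to today: PV = €44,336.2832 / (1 + 0.138)^5 = €44,336.2832 / 1.908584 = €23,229.93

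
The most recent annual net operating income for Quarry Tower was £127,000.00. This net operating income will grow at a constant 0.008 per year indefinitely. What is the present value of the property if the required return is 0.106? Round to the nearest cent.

£1306285.71

D₁ = D₀ × (1 + g) = £127,000.00 × 1.008 = £128,016.0000
Growing perpetuity: P = D₁ / (r − g) = £128,016.0000 / (0.106 − 0.008) = £1,306,285.71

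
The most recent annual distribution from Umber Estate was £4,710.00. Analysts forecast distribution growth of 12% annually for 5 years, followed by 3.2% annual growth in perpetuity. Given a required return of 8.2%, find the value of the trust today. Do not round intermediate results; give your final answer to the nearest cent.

£141677.77

D_1 = 5275.20000
D_2 = 5908.22400
D_3 = 6617.21088
D_4 = 7411.27619
D_5 = 8300.62933
Terminal value at year 5: TV = D_5×(1+g_2)/(r−g_2) = 8566.24947/0.05 = 171324.98933
P_0 = D_1/(1+r)^1 + D_2/(1+r)^2 + D_3/(1+r)^3 + D_4/(1+r)^4 + D_5/(1+r)^5 + TV/(1+r)^5
    = 4875.41590 + 5046.64122 + 5223.88001 + 5407.34345 + 5597.25015 + 115527.24309 = 141677.77382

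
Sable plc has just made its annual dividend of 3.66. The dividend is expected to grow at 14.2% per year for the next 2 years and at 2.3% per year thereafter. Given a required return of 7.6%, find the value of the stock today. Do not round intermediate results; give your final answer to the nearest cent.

D_1 = 4.17972
D_2 = 4.77324
Terminal value at year 2: TV = D_2×(1+g_2)/(r−g_2) = 4.88302/0.053 = 92.13254
P_0 = D_1/(1+r)^1 + D_2/(1+r)^2 + TV/(1+r)^2
    = 3.88450 + 4.12277 + 79.57717 = 87.58444

87.58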